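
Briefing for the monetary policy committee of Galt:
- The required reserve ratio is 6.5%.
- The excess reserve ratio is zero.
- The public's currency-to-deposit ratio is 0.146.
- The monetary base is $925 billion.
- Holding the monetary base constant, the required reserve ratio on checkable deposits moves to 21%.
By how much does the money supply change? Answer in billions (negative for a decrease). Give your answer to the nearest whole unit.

-2046 billion

Initially m₁ = (1 + 0.146) / (0.065 + 0.146) ≈ 5.4313, so M₁ = 5.4313 × 925 = 5023.9525 billion.
After the change m₂ = (1 + 0.146) / (0.21 + 0.146) ≈ 3.2191, so M₂ = 3.2191 × 925 = 2977.6675 billion.
ΔM = M₂ − M₁ = 2977.6675 − 5023.9525 = -2046.285 billion.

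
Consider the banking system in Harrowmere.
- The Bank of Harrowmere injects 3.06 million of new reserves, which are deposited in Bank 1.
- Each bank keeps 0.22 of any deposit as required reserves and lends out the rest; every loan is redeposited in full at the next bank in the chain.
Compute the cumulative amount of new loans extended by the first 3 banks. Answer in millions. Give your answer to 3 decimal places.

Bank i lends (1 − rr)^i of the original deposit: Bank 1 lends 3.06·0.7800 = 2.3868, Bank 2 lends 3.06·0.7800² ≈ 1.8617, and so on.
Summing a geometric series: total = 3.06·[0.7800·(1 − 0.7800^3) / (1 − 0.7800)] ≈ 5.7006 million.

5.701 million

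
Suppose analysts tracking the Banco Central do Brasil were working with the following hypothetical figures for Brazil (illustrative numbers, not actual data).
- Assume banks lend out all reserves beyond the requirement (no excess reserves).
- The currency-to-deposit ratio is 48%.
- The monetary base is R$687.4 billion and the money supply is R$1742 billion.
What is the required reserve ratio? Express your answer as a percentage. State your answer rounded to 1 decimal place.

Using m = M/MB = 1742/687.4 ≈ 2.534187. Since m = (1 + c)/(c + rr + e), the denominator satisfies c + rr + e = (1 + c)/m = (1 + 0.48) / 2.534187 ≈ 0.584014.
With c = 0.48 and e = 0, the required reserve ratio is 0.584014 − 0.48 − 0 = 0.104014.

10.4%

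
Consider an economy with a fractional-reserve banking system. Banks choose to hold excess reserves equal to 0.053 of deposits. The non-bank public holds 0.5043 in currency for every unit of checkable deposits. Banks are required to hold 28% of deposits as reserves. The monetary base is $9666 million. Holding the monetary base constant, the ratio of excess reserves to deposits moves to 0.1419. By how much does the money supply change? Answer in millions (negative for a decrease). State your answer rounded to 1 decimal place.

-1666.9 million

Initially m₁ = (1 + 0.5043) / (0.28 + 0.053 + 0.5043) ≈ 1.796608, so M₁ = 1.796608 × 9666 ≈ 17366.0129 million.
After the change m₂ = (1 + 0.5043) / (0.28 + 0.1419 + 0.5043) ≈ 1.624163, so M₂ = 1.624163 × 9666 ≈ 15699.1596 million.
ΔM = M₂ − M₁ = 15699.1596 − 17366.0129 = -1666.8533 million.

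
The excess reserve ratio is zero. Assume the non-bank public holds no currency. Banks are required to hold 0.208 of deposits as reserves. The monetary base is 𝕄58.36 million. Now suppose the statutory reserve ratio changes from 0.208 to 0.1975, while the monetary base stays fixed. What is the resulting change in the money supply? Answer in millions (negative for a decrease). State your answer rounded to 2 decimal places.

Initially m₁ = 1 / (0.208) ≈ 4.80769, so M₁ = 4.80769 × 58.36 ≈ 280.5768 million.
After the change m₂ = 1 / (0.1975) ≈ 5.06329, so M₂ = 5.06329 × 58.36 ≈ 295.4936 million.
ΔM = M₂ − M₁ = 295.4936 − 280.5768 = 14.9168 million.

𝕄14.92 million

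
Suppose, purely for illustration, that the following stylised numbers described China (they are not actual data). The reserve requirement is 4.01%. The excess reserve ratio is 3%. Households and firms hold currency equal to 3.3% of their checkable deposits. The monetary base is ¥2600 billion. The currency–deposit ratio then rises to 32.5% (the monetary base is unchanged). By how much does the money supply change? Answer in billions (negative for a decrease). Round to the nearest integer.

Initially m₁ = (1 + 0.033) / (0.0401 + 0.03 + 0.033) ≈ 10.01940, so M₁ = 10.01940 × 2600 = 26050.44 billion.
After the change m₂ = (1 + 0.325) / (0.0401 + 0.03 + 0.325) ≈ 3.35358, so M₂ = 3.35358 × 2600 = 8719.308 billion.
ΔM = M₂ − M₁ = 8719.308 − 26050.44 = -17331.132 billion.

-17331 billion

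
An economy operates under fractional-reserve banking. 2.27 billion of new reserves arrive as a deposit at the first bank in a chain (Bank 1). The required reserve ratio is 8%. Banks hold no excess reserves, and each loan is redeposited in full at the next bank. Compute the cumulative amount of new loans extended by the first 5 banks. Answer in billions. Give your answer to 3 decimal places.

Bank i lends (1 − rr)^i of the original deposit: Bank 1 lends 2.27·0.9200 = 2.0884, Bank 2 lends 2.27·0.9200² ≈ 1.9213, and so on.
Summing a geometric series: total = 2.27·[0.9200·(1 − 0.9200^5) / (1 − 0.9200)] ≈ 8.8997 billion.

8.900 billion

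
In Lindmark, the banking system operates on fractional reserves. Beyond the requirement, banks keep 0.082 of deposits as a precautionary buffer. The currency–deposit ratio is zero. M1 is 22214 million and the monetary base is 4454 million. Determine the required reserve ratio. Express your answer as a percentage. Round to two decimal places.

Using m = M/MB = 22214/4454 ≈ 4.987427. Since m = (1 + c)/(c + rr + e), the denominator satisfies c + rr + e = (1 + c)/m = (1 + 0) / 4.987427 ≈ 0.200504.
With c = 0 and e = 0.082, the required reserve ratio is 0.200504 − 0 − 0.082 = 0.118504.

11.85%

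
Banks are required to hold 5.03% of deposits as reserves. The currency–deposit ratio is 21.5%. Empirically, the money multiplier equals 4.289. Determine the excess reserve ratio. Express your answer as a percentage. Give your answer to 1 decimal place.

Using m = 4.289. Since m = (1 + c)/(c + rr + e), the denominator satisfies c + rr + e = (1 + c)/m = (1 + 0.215) / 4.289 ≈ 0.283283.
With c = 0.215 and rr = 0.0503, the excess reserve ratio is 0.283283 − 0.215 − 0.0503 = 0.017983.

1.8%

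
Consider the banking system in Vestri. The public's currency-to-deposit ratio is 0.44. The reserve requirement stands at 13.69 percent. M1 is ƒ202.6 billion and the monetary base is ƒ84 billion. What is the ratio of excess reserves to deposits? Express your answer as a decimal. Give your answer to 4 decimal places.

Using m = M/MB = 202.6/84 ≈ 2.411905. Since m = (1 + c)/(c + rr + e), the denominator satisfies c + rr + e = (1 + c)/m = (1 + 0.44) / 2.411905 ≈ 0.597038.
With c = 0.44 and rr = 0.1369, the ratio of excess reserves to deposits is 0.597038 − 0.44 − 0.1369 = 0.020138.

0.0201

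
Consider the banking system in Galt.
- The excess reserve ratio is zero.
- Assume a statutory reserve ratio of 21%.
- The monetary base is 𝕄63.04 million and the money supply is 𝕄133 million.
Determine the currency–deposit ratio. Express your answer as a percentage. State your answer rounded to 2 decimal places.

50.19%

Using m = M/MB = 133/63.04 ≈ 2.109772. From m = (1 + c)/(c + rr + e), rearranging gives 1 + c = m·(c + rr + e), so c·(1 − m) = m·(rr + e) − 1.
Hence c = [m·(rr + e) − 1]/(1 − m) = [2.109772 × (0.21 + 0) − 1] / (1 − 2.109772) ≈ 0.501858.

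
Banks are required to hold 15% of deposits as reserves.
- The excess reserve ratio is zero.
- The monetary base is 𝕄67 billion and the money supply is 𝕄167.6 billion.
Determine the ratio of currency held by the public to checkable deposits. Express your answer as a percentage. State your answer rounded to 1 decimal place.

41.6%

Using m = M/MB = 167.6/67 ≈ 2.501493. From m = (1 + c)/(c + rr + e), rearranging gives 1 + c = m·(c + rr + e), so c·(1 − m) = m·(rr + e) − 1.
Hence c = [m·(rr + e) − 1]/(1 − m) = [2.501493 × (0.15 + 0) − 1] / (1 − 2.501493) ≈ 0.416103.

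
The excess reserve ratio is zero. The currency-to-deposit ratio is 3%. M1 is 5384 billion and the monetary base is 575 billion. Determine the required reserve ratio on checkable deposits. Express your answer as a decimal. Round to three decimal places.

Using m = M/MB = 5384/575 ≈ 9.363478. Since m = (1 + c)/(c + rr + e), the denominator satisfies c + rr + e = (1 + c)/m = (1 + 0.03) / 9.363478 ≈ 0.110002.
With c = 0.03 and e = 0, the required reserve ratio on checkable deposits is 0.110002 − 0.03 − 0 = 0.080002.

0.080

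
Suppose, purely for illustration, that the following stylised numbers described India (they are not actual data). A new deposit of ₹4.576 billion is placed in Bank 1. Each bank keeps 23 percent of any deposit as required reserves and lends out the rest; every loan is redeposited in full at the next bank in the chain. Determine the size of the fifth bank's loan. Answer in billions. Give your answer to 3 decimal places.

Each bank lends a fraction (1 − rr) = 0.7700 of the deposit it receives, so Bank 5 receives 4.576·0.7700^4 and lends 4.576·0.7700^5 ≈ 1.2386 billion.

₹1.239 billion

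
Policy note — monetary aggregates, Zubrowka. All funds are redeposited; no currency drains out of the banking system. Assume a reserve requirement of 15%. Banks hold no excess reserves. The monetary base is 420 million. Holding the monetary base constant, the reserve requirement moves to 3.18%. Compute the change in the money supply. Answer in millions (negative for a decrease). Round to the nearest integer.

10408 million

Initially m₁ = 1 / (0.15) ≈ 6.6667, so M₁ = 6.6667 × 420 = 2800.014 million.
After the change m₂ = 1 / (0.0318) ≈ 31.4465, so M₂ = 31.4465 × 420 = 13207.53 million.
ΔM = M₂ − M₁ = 13207.53 − 2800.014 = 10407.516 million.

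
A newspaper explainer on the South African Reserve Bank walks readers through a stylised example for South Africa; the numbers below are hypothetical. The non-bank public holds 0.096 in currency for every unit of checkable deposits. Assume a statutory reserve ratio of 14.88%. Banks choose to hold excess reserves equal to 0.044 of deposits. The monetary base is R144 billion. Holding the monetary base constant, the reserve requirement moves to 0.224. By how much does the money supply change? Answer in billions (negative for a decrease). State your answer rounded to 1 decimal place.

-112.9 billion

Initially m₁ = (1 + 0.096) / (0.1488 + 0.044 + 0.096) ≈ 3.79501, so M₁ = 3.79501 × 144 ≈ 546.4814 billion.
After the change m₂ = (1 + 0.096) / (0.224 + 0.044 + 0.096) ≈ 3.01099, so M₂ = 3.01099 × 144 ≈ 433.5826 billion.
ΔM = M₂ − M₁ = 433.5826 − 546.4814 = -112.8988 billion.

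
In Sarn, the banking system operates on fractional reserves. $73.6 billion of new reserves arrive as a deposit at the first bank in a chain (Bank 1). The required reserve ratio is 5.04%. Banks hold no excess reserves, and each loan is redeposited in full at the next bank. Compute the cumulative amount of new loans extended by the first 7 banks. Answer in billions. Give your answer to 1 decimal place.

$421.2 billion

Bank i lends (1 − rr)^i of the original deposit: Bank 1 lends 73.6·0.9496 ≈ 69.8906, Bank 2 lends 73.6·0.9496² ≈ 66.3681, and so on.
Summing a geometric series: total = 73.6·[0.9496·(1 − 0.9496^7) / (1 − 0.9496)] ≈ 421.1716 billion.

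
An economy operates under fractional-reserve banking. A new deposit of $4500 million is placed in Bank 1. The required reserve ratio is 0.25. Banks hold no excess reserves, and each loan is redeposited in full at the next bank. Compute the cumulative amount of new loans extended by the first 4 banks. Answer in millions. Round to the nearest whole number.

$9229 million

Bank i lends (1 − rr)^i of the original deposit: Bank 1 lends 4500·0.7500 = 3375.0000, Bank 2 lends 4500·0.7500² = 2531.2500, and so on.
Summing a geometric series: total = 4500·[0.7500·(1 − 0.7500^4) / (1 − 0.7500)] ≈ 9228.5156 million.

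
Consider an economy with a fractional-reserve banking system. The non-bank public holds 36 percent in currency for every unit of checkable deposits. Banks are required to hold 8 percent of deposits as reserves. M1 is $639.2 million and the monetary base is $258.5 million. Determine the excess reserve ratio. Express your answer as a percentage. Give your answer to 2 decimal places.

11.00%

Using m = M/MB = 639.2/258.5 ≈ 2.472727. Since m = (1 + c)/(c + rr + e), the denominator satisfies c + rr + e = (1 + c)/m = (1 + 0.36) / 2.472727 ≈ 0.550000.
With c = 0.36 and rr = 0.08, the excess reserve ratio is 0.550000 − 0.36 − 0.08 = 0.11.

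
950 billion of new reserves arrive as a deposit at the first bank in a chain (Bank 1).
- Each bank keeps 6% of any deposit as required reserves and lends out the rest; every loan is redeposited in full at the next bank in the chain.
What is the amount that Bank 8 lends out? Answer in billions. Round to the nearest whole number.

Each bank lends a fraction (1 − rr) = 0.9400 of the deposit it receives, so Bank 8 receives 950·0.9400^7 and lends 950·0.9400^8 ≈ 579.0905 billion.

579 billion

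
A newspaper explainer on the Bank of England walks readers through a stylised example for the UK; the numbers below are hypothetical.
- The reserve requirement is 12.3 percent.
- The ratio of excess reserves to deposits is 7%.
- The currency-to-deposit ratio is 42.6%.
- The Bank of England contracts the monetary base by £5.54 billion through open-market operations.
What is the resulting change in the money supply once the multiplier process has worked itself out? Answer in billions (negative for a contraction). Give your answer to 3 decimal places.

The money multiplier is m = (1 + c) / (rr + e + c) = (1 + 0.426) / (0.123 + 0.07 + 0.426) ≈ 2.30372.
The sale removes 5.54 billion of base, so ΔM = m × ΔMB = 2.30372 × (−5.54) ≈ -12.7626 billion.

-12.763 billion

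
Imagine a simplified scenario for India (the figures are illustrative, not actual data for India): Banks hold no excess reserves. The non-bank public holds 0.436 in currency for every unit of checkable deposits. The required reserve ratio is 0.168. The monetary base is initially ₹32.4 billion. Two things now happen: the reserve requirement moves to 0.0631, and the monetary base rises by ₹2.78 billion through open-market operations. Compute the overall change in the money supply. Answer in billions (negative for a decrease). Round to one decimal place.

Before: m₁ = (1 + 0.436) / (0.168 + 0.436) ≈ 2.3775, MB₁ = 32.4, so M₁ = 2.3775 × 32.4 = 77.031 billion.
After: m₂ = (1 + 0.436) / (0.0631 + 0.436) ≈ 2.8772, MB₂ = 32.4 + 2.78 = 35.18, so M₂ = 2.8772 × 35.18 ≈ 101.2199 billion.
ΔM = M₂ − M₁ = 101.2199 − 77.031 = 24.1889 billion.

₹24.2 billion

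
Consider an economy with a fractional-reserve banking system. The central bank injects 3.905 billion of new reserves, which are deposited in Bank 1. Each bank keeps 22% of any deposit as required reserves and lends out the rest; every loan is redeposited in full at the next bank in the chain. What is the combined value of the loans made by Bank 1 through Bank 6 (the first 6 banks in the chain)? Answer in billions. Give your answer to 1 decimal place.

10.7 billion

Bank i lends (1 − rr)^i of the original deposit: Bank 1 lends 3.905·0.7800 = 3.0459, Bank 2 lends 3.905·0.7800² ≈ 2.3758, and so on.
Summing a geometric series: total = 3.905·[0.7800·(1 − 0.7800^6) / (1 − 0.7800)] ≈ 10.7271 billion.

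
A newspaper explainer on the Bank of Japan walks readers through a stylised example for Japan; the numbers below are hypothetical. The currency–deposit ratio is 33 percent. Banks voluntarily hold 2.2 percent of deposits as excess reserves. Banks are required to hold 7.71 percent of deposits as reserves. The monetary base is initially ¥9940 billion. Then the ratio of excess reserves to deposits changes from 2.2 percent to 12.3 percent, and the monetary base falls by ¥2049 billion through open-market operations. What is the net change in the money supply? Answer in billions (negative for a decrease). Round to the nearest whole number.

Before: m₁ = (1 + 0.33) / (0.0771 + 0.022 + 0.33) ≈ 3.09951, MB₁ = 9940, so M₁ = 3.09951 × 9940 = 30809.1294 billion.
After: m₂ = (1 + 0.33) / (0.0771 + 0.123 + 0.33) ≈ 2.50896, MB₂ = 9940 − 2049 = 7891, so M₂ = 2.50896 × 7891 ≈ 19798.2034 billion.
ΔM = M₂ − M₁ = 19798.2034 − 30809.1294 = -11010.926 billion.

-11011 billion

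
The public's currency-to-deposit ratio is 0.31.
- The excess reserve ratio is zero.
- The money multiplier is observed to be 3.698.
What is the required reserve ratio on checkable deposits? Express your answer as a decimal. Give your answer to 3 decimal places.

0.044

Using m = 3.698. Since m = (1 + c)/(c + rr + e), the denominator satisfies c + rr + e = (1 + c)/m = (1 + 0.31) / 3.698 ≈ 0.354246.
With c = 0.31 and e = 0, the required reserve ratio on checkable deposits is 0.354246 − 0.31 − 0 = 0.044246.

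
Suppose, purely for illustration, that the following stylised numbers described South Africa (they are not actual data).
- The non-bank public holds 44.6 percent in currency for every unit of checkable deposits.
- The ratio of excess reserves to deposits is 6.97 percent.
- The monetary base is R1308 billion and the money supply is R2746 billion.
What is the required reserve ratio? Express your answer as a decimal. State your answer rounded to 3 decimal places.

0.173

Using m = M/MB = 2746/1308 ≈ 2.099388. Since m = (1 + c)/(c + rr + e), the denominator satisfies c + rr + e = (1 + c)/m = (1 + 0.446) / 2.099388 ≈ 0.688772.
With c = 0.446 and e = 0.0697, the required reserve ratio is 0.688772 − 0.446 − 0.0697 = 0.173072.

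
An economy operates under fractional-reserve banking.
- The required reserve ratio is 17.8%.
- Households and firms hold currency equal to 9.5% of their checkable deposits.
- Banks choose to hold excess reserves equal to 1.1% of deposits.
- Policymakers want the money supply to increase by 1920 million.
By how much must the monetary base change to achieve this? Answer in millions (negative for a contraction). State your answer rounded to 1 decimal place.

498.0 million

The money multiplier is m = (1 + c) / (rr + e + c) = (1 + 0.095) / (0.178 + 0.011 + 0.095) ≈ 3.855634.
ΔMB = ΔM / m = (+1920) / 3.855634 ≈ 497.9726 million.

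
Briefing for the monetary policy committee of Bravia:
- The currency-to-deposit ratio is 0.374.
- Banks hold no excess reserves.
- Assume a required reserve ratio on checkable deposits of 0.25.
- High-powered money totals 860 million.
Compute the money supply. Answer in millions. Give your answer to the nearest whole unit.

1894 million

The money multiplier is m = (1 + c) / (rr + c) = (1 + 0.374) / (0.25 + 0.374) ≈ 2.2019.
So M = m × MB = 2.2019 × 860 = 1893.634 million.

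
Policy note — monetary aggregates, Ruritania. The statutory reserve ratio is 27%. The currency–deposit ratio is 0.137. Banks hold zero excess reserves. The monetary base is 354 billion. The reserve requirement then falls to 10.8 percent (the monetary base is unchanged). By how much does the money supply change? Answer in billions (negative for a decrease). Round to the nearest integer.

654 billion

Initially m₁ = (1 + 0.137) / (0.27 + 0.137) ≈ 2.7936, so M₁ = 2.7936 × 354 = 988.9344 billion.
After the change m₂ = (1 + 0.137) / (0.108 + 0.137) ≈ 4.6408, so M₂ = 4.6408 × 354 = 1642.8432 billion.
ΔM = M₂ − M₁ = 1642.8432 − 988.9344 = 653.9088 billion.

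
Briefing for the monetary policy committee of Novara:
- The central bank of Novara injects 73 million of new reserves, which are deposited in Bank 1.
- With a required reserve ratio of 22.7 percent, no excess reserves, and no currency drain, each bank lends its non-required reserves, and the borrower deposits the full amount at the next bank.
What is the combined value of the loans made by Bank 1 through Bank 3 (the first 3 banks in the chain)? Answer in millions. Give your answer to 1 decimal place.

133.8 million

Bank i lends (1 − rr)^i of the original deposit: Bank 1 lends 73·0.7730 = 56.4290, Bank 2 lends 73·0.7730² ≈ 43.6196, and so on.
Summing a geometric series: total = 73·[0.7730·(1 − 0.7730^3) / (1 − 0.7730)] ≈ 133.7666 million.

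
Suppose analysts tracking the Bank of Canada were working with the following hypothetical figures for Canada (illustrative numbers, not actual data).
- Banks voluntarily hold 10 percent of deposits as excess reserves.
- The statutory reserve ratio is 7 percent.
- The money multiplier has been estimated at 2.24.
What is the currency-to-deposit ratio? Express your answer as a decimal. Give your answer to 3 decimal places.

Using m = 2.24. From m = (1 + c)/(c + rr + e), rearranging gives 1 + c = m·(c + rr + e), so c·(1 − m) = m·(rr + e) − 1.
Hence c = [m·(rr + e) − 1]/(1 − m) = [2.24 × (0.07 + 0.1) − 1] / (1 − 2.24) ≈ 0.499355.

0.499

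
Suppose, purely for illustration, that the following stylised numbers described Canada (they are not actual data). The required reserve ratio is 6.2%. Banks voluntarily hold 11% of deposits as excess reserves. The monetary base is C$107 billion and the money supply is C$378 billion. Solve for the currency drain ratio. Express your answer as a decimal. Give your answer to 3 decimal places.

Using m = M/MB = 378/107 ≈ 3.532710. From m = (1 + c)/(c + rr + e), rearranging gives 1 + c = m·(c + rr + e), so c·(1 − m) = m·(rr + e) − 1.
Hence c = [m·(rr + e) − 1]/(1 − m) = [3.532710 × (0.062 + 0.11) − 1] / (1 − 3.532710) ≈ 0.154923.

0.155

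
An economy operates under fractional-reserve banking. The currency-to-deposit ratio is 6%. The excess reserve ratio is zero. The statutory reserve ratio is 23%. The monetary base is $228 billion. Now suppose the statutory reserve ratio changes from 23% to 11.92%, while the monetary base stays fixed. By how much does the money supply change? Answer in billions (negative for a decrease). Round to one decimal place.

Initially m₁ = (1 + 0.06) / (0.23 + 0.06) ≈ 3.65517, so M₁ = 3.65517 × 228 ≈ 833.3788 billion.
After the change m₂ = (1 + 0.06) / (0.1192 + 0.06) ≈ 5.91518, so M₂ = 5.91518 × 228 ≈ 1348.661 billion.
ΔM = M₂ − M₁ = 1348.661 − 833.3788 = 515.2822 billion.

$515.3 billion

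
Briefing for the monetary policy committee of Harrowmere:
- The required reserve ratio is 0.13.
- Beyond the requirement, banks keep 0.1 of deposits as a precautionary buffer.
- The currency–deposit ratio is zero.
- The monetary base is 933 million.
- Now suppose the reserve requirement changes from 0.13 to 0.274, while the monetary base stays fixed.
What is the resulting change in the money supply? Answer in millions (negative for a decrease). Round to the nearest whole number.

-1562 million

Initially m₁ = 1 / (0.13 + 0.1) ≈ 4.3478, so M₁ = 4.3478 × 933 = 4056.4974 million.
After the change m₂ = 1 / (0.274 + 0.1) ≈ 2.6738, so M₂ = 2.6738 × 933 = 2494.6554 million.
ΔM = M₂ − M₁ = 2494.6554 − 4056.4974 = -1561.842 million.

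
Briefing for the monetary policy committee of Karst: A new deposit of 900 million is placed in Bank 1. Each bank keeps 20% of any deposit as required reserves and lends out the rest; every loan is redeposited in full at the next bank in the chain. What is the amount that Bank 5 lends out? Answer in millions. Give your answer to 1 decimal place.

Each bank lends a fraction (1 − rr) = 0.8000 of the deposit it receives, so Bank 5 receives 900·0.8000^4 and lends 900·0.8000^5 = 294.9120 million.

294.9 million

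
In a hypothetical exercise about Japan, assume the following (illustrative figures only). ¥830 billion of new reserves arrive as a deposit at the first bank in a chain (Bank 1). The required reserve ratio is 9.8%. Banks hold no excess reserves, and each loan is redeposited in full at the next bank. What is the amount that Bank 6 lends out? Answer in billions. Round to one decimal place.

Each bank lends a fraction (1 − rr) = 0.9020 of the deposit it receives, so Bank 6 receives 830·0.9020^5 and lends 830·0.9020^6 ≈ 447.0101 billion.

¥447.0 billion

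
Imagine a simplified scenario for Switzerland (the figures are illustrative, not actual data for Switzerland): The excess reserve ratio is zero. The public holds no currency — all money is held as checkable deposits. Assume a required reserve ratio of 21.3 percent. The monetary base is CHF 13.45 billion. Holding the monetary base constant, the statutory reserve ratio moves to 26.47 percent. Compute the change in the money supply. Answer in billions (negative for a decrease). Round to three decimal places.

Initially m₁ = 1 / (0.213) ≈ 4.694836, so M₁ = 4.694836 × 13.45 ≈ 63.1455 billion.
After the change m₂ = 1 / (0.2647) ≈ 3.777862, so M₂ = 3.777862 × 13.45 ≈ 50.8122 billion.
ΔM = M₂ − M₁ = 50.8122 − 63.1455 = -12.3333 billion.

-12.333 billion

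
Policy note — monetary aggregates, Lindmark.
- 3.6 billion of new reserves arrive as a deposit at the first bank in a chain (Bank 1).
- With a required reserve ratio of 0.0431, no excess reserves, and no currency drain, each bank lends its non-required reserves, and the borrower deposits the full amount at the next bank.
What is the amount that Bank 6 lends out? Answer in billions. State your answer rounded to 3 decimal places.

2.764 billion

Each bank lends a fraction (1 − rr) = 0.9569 of the deposit it receives, so Bank 6 receives 3.6·0.9569^5 and lends 3.6·0.9569^6 ≈ 2.7638 billion.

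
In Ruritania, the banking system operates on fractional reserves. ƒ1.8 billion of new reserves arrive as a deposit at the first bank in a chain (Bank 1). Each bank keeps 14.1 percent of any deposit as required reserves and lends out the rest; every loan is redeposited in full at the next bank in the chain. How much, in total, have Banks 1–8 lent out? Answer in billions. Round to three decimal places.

ƒ7.715 billion

Bank i lends (1 − rr)^i of the original deposit: Bank 1 lends 1.8·0.8590 = 1.5462, Bank 2 lends 1.8·0.8590² ≈ 1.3282, and so on.
Summing a geometric series: total = 1.8·[0.8590·(1 − 0.8590^8) / (1 − 0.8590)] ≈ 7.7151 billion.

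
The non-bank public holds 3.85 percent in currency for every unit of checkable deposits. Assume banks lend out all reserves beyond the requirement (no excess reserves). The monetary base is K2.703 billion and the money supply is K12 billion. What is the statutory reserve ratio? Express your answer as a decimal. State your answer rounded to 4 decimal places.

Using m = M/MB = 12/2.703 ≈ 4.439512. Since m = (1 + c)/(c + rr + e), the denominator satisfies c + rr + e = (1 + c)/m = (1 + 0.0385) / 4.439512 ≈ 0.233922.
With c = 0.0385 and e = 0, the statutory reserve ratio is 0.233922 − 0.0385 − 0 = 0.195422.

0.1954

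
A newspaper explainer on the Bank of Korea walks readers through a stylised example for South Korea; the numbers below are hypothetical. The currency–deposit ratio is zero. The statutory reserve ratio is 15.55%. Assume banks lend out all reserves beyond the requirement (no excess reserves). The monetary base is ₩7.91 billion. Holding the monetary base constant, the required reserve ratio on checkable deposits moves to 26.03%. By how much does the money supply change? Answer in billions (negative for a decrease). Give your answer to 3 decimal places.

-20.480 billion

Initially m₁ = 1 / (0.1555) ≈ 6.43087, so M₁ = 6.43087 × 7.91 ≈ 50.8682 billion.
After the change m₂ = 1 / (0.2603) ≈ 3.84172, so M₂ = 3.84172 × 7.91 ≈ 30.388 billion.
ΔM = M₂ − M₁ = 30.388 − 50.8682 = -20.4802 billion.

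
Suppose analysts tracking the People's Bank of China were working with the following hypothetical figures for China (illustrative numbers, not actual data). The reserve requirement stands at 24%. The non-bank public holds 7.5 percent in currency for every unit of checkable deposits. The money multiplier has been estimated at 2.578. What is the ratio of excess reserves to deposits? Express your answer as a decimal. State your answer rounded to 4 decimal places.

Using m = 2.578. Since m = (1 + c)/(c + rr + e), the denominator satisfies c + rr + e = (1 + c)/m = (1 + 0.075) / 2.578 ≈ 0.416990.
With c = 0.075 and rr = 0.24, the ratio of excess reserves to deposits is 0.416990 − 0.075 − 0.24 = 0.10199.

0.1020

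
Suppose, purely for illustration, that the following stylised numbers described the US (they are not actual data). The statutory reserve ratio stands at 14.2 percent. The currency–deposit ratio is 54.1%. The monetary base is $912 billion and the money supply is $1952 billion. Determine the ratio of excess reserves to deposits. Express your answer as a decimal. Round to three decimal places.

Using m = M/MB = 1952/912 ≈ 2.140351. Since m = (1 + c)/(c + rr + e), the denominator satisfies c + rr + e = (1 + c)/m = (1 + 0.541) / 2.140351 ≈ 0.719975.
With c = 0.541 and rr = 0.142, the ratio of excess reserves to deposits is 0.719975 − 0.541 − 0.142 = 0.036975.

0.037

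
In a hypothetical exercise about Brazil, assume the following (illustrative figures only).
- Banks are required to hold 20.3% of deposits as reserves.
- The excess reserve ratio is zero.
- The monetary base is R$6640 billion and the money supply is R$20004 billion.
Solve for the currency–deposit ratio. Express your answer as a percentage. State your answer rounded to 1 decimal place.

19.3%

Using m = M/MB = 20004/6640 ≈ 3.012651. From m = (1 + c)/(c + rr + e), rearranging gives 1 + c = m·(c + rr + e), so c·(1 − m) = m·(rr + e) − 1.
Hence c = [m·(rr + e) − 1]/(1 − m) = [3.012651 × (0.203 + 0) − 1] / (1 − 3.012651) ≈ 0.192995.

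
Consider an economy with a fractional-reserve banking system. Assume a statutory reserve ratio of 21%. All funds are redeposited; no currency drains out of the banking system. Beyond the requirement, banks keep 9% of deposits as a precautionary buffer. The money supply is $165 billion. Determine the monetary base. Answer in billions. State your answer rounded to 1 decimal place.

The money multiplier is m = 1 / (rr + e) = 1 / (0.21 + 0.09) ≈ 3.33333.
MB = M / m = 165 / 3.33333 ≈ 49.5 billion.

$49.5 billion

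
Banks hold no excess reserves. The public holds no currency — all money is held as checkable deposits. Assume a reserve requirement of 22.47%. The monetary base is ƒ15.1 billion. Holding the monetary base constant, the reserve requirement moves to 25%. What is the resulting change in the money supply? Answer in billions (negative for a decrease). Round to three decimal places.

Initially m₁ = 1 / (0.2247) ≈ 4.450378, so M₁ = 4.450378 × 15.1 ≈ 67.2007 billion.
After the change m₂ = 1 / (0.25) = 4, so M₂ = 4 × 15.1 = 60.4 billion.
ΔM = M₂ − M₁ = 60.4 − 67.2007 = -6.8007 billion.

-6.801 billion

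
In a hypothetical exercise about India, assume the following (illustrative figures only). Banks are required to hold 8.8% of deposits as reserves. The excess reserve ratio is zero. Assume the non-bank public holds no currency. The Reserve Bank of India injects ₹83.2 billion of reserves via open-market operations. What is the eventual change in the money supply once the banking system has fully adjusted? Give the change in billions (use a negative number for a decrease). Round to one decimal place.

₹945.5 billion

The simple money multiplier is m = 1/rr = 1/0.088 ≈ 11.3636.
An open-market purchase increases the monetary base by 83.2 billion, so ΔM = m × ΔMB = 11.3636 × 83.2 ≈ 945.4515 billion.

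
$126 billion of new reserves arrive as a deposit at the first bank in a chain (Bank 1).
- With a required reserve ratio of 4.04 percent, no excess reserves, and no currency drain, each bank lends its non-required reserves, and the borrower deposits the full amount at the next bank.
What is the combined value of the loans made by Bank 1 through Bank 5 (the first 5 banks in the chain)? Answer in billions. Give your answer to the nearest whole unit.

$558 billion

Bank i lends (1 − rr)^i of the original deposit: Bank 1 lends 126·0.9596 = 120.9096, Bank 2 lends 126·0.9596² ≈ 116.0249, and so on.
Summing a geometric series: total = 126·[0.9596·(1 − 0.9596^5) / (1 − 0.9596)] ≈ 557.6344 billion.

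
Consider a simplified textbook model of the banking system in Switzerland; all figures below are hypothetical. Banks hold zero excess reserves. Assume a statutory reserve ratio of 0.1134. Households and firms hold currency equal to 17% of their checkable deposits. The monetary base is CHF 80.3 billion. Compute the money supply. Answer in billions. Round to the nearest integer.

The money multiplier is m = (1 + c) / (rr + c) = (1 + 0.17) / (0.1134 + 0.17) ≈ 4.1284.
So M = m × MB = 4.1284 × 80.3 ≈ 331.5105 billion.

CHF 332 billion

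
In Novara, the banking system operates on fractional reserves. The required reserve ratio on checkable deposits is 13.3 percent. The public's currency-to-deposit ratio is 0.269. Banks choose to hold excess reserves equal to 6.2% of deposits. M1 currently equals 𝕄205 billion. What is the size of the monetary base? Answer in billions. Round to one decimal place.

The money multiplier is m = (1 + c) / (rr + e + c) = (1 + 0.269) / (0.133 + 0.062 + 0.269) ≈ 2.73491.
MB = M / m = 205 / 2.73491 ≈ 74.9568 billion.

𝕄75.0 billion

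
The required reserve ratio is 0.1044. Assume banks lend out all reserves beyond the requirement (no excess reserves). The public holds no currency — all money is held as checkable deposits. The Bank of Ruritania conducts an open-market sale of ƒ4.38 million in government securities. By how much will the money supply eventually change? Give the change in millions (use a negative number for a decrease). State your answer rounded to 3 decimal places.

-41.954 million

The simple money multiplier is m = 1/rr = 1/0.1044 ≈ 9.57854.
An open-market sale reduces the monetary base by 4.38 million, so ΔM = m × ΔMB = 9.57854 × (−4.38) ≈ -41.954 million.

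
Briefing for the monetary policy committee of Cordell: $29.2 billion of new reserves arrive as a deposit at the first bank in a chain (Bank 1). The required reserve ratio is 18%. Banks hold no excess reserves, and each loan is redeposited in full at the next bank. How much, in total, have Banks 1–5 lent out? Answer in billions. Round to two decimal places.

$83.71 billion

Bank i lends (1 − rr)^i of the original deposit: Bank 1 lends 29.2·0.8200 = 23.9440, Bank 2 lends 29.2·0.8200² ≈ 19.6341, and so on.
Summing a geometric series: total = 29.2·[0.8200·(1 − 0.8200^5) / (1 − 0.8200)] ≈ 83.7056 billion.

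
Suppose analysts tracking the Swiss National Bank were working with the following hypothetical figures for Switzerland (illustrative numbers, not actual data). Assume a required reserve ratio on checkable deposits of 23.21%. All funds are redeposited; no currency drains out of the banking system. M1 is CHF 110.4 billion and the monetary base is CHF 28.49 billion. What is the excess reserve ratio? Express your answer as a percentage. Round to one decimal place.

Using m = M/MB = 110.4/28.49 ≈ 3.875044. Since m = (1 + c)/(c + rr + e), the denominator satisfies c + rr + e = (1 + c)/m = (1 + 0) / 3.875044 ≈ 0.258062.
With c = 0 and rr = 0.2321, the excess reserve ratio is 0.258062 − 0 − 0.2321 = 0.025962.

2.6%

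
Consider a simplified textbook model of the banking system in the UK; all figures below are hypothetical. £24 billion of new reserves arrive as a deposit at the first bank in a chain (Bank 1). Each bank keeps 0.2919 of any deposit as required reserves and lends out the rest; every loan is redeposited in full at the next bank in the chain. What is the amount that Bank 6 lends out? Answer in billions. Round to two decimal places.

£3.03 billion

Each bank lends a fraction (1 − rr) = 0.7081 of the deposit it receives, so Bank 6 receives 24·0.7081^5 and lends 24·0.7081^6 ≈ 3.0254 billion.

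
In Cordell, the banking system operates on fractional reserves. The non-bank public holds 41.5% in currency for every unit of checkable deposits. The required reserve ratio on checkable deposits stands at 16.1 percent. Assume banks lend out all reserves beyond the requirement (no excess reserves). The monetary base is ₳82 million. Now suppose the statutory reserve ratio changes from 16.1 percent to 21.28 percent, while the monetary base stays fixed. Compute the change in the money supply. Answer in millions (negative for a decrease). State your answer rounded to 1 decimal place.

-16.6 million

Initially m₁ = (1 + 0.415) / (0.161 + 0.415) ≈ 2.4566, so M₁ = 2.4566 × 82 = 201.4412 million.
After the change m₂ = (1 + 0.415) / (0.2128 + 0.415) ≈ 2.2539, so M₂ = 2.2539 × 82 = 184.8198 million.
ΔM = M₂ − M₁ = 184.8198 − 201.4412 = -16.6214 million.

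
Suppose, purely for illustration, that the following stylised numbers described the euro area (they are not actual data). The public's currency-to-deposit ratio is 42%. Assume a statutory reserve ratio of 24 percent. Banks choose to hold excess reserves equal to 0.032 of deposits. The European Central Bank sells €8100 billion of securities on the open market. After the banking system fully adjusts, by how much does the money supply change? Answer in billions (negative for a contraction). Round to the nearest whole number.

-16621 billion

The money multiplier is m = (1 + c) / (rr + e + c) = (1 + 0.42) / (0.24 + 0.032 + 0.42) ≈ 2.05202.
The sale removes 8100 billion of base, so ΔM = m × ΔMB = 2.05202 × (−8100) = -16621.362 billion.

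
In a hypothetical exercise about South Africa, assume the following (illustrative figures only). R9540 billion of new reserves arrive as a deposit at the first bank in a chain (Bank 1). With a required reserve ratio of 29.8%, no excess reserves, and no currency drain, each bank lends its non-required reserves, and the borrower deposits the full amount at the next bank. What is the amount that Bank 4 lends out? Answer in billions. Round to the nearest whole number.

Each bank lends a fraction (1 − rr) = 0.7020 of the deposit it receives, so Bank 4 receives 9540·0.7020^3 and lends 9540·0.7020^4 ≈ 2316.8442 billion.

R2317 billion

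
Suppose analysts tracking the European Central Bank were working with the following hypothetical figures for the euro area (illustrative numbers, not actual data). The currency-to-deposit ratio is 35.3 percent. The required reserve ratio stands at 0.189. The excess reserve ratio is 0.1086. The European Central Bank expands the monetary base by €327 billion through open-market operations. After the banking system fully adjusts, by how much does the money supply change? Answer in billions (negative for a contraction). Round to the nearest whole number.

€680 billion

The money multiplier is m = (1 + c) / (rr + e + c) = (1 + 0.353) / (0.189 + 0.1086 + 0.353) ≈ 2.0796.
The purchase adds 327 billion of base, so ΔM = m × ΔMB = 2.0796 × (+327) = 680.0292 billion.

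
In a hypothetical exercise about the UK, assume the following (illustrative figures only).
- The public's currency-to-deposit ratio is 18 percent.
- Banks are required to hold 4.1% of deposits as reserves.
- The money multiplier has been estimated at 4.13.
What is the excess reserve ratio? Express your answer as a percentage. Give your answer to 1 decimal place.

Using m = 4.13. Since m = (1 + c)/(c + rr + e), the denominator satisfies c + rr + e = (1 + c)/m = (1 + 0.18) / 4.13 ≈ 0.285714.
With c = 0.18 and rr = 0.041, the excess reserve ratio is 0.285714 − 0.18 − 0.041 = 0.064714.

6.5%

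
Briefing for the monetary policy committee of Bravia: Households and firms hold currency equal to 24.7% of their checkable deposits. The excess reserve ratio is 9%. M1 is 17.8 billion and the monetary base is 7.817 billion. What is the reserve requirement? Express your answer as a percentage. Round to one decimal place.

Using m = M/MB = 17.8/7.817 ≈ 2.277088. Since m = (1 + c)/(c + rr + e), the denominator satisfies c + rr + e = (1 + c)/m = (1 + 0.247) / 2.277088 ≈ 0.547629.
With c = 0.247 and e = 0.09, the reserve requirement is 0.547629 − 0.247 − 0.09 = 0.210629.

21.1%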